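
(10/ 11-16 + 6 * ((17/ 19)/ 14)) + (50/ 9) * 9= 51633/ 1463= 35.29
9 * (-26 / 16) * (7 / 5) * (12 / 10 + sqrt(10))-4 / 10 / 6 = -819 * sqrt(10) / 40-7391 / 300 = -89.38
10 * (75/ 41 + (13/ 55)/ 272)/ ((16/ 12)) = 3367599/ 245344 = 13.73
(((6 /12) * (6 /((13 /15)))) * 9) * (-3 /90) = -27 /26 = -1.04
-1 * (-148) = 148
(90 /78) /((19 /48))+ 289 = 72103 /247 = 291.91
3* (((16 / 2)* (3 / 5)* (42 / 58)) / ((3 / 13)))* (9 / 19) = 58968 / 2755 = 21.40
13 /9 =1.44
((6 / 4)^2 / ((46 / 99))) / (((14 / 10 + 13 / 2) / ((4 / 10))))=891 / 3634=0.25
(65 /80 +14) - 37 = -355 /16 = -22.19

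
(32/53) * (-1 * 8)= -256/53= -4.83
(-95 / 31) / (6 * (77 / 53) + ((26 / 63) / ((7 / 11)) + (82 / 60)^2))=-222043500 / 813922267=-0.27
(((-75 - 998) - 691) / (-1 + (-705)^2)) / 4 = -441 / 497024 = -0.00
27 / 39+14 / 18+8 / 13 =244 / 117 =2.09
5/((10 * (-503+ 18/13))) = -13/13042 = -0.00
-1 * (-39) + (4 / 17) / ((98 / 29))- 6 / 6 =31712 / 833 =38.07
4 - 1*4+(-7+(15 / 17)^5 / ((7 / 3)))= -67294868 / 9938999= -6.77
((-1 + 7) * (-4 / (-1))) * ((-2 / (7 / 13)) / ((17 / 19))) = -11856 / 119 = -99.63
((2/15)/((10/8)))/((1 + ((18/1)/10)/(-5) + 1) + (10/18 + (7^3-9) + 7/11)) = 264/833659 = 0.00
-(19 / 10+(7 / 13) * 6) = -667 / 130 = -5.13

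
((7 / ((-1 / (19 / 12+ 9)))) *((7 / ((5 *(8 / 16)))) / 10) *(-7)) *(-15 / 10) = -43561 / 200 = -217.80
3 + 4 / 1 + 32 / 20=43 / 5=8.60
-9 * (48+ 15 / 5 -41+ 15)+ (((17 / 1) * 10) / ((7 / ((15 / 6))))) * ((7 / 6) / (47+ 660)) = -954025 / 4242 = -224.90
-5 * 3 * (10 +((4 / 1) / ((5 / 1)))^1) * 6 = -972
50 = 50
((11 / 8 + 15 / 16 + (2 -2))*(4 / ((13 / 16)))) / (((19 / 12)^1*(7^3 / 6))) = 10656 / 84721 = 0.13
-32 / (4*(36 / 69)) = -46 / 3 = -15.33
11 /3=3.67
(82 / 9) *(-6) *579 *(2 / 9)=-63304 / 9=-7033.78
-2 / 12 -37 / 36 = -1.19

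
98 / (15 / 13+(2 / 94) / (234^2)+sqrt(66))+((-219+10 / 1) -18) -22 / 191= -216.55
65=65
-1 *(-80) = 80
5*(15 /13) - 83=-1004 /13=-77.23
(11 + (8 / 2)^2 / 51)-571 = -28544 / 51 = -559.69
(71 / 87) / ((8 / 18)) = 213 / 116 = 1.84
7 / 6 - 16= -89 / 6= -14.83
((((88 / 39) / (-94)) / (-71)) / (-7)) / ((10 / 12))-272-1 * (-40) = -352253808 / 1518335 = -232.00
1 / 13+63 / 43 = 862 / 559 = 1.54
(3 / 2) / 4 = 3 / 8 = 0.38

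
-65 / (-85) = 13 / 17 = 0.76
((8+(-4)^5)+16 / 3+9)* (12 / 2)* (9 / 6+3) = -27045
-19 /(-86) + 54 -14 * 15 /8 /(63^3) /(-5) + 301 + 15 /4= 183793486 /512001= 358.97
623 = 623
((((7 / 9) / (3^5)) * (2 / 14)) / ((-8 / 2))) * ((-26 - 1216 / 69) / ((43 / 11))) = 385 / 301806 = 0.00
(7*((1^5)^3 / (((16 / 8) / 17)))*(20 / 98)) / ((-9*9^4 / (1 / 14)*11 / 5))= -425 / 63654822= -0.00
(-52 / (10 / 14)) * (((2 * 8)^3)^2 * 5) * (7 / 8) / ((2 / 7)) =-18702401536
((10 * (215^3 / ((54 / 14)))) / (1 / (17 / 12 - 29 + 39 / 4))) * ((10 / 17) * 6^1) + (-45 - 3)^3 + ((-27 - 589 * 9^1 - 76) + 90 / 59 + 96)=-43921811609090 / 27081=-1621868158.82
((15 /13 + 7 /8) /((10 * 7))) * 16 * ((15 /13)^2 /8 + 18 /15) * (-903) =-251421903 /439400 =-572.19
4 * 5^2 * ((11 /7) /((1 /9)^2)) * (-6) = -534600 /7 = -76371.43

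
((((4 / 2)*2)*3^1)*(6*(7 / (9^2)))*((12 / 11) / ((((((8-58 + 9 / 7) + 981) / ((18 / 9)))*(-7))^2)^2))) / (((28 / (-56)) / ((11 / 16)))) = -28 / 340086623143683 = -0.00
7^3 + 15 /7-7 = 2367 /7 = 338.14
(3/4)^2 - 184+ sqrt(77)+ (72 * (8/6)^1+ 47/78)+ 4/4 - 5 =-56681/624+ sqrt(77) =-82.06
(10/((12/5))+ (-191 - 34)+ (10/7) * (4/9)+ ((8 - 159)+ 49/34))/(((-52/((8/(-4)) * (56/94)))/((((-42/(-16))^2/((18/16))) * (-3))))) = 9702245/62322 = 155.68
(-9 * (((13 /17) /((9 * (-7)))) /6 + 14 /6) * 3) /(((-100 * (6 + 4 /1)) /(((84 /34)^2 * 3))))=2831409 /2456500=1.15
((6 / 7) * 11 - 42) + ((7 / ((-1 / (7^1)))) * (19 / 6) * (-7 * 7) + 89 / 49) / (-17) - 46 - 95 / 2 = -1432985 / 2499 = -573.42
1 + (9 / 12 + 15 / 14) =2.82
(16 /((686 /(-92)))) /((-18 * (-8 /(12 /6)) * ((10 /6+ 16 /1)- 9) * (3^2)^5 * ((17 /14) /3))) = -92 /639441621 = -0.00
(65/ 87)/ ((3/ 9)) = 65/ 29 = 2.24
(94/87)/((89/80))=0.97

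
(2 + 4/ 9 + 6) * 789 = 19988/ 3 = 6662.67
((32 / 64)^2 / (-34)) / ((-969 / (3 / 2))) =1 / 87856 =0.00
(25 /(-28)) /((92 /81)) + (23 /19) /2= -8851 /48944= -0.18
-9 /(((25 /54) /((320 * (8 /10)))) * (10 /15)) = -186624 /25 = -7464.96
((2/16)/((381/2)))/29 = 1/44196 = 0.00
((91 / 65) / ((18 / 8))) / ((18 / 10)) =28 / 81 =0.35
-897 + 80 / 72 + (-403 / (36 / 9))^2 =9254.67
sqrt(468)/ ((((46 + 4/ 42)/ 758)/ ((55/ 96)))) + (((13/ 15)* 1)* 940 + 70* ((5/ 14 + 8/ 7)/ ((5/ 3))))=39795* sqrt(13)/ 704 + 2633/ 3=1081.48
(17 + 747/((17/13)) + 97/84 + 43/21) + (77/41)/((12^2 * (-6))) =2493170333/4215456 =591.44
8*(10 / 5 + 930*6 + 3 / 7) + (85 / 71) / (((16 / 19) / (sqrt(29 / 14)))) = 1615*sqrt(406) / 15904 + 312616 / 7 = 44661.47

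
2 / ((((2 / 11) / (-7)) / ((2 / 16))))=-77 / 8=-9.62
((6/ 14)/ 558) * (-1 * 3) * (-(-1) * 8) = -4/ 217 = -0.02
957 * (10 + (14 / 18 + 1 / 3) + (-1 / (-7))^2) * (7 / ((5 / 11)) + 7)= 25055536 / 105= 238624.15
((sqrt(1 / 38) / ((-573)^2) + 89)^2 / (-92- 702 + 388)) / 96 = -(sqrt(38) + 1110408678)^2 / 6067125069632411904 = -0.20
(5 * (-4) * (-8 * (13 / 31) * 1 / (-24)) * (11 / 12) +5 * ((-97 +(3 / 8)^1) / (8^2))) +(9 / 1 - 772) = -110437439 / 142848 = -773.11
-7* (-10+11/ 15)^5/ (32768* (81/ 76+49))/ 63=985888049281/ 213031296000000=0.00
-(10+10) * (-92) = 1840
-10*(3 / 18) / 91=-5 / 273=-0.02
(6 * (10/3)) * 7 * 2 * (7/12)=490/3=163.33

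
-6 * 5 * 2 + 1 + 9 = -50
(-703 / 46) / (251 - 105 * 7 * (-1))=-703 / 45356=-0.02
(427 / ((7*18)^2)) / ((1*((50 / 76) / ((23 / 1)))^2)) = 32.87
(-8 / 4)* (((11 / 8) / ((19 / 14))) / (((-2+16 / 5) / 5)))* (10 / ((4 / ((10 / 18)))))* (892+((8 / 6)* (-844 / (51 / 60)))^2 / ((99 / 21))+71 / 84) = -559812546743125 / 128094048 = -4370324.43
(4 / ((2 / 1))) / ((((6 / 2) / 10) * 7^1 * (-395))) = -0.00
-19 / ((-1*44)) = 19 / 44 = 0.43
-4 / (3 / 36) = -48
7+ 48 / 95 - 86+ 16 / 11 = -80507 / 1045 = -77.04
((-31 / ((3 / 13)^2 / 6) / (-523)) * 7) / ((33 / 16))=22.67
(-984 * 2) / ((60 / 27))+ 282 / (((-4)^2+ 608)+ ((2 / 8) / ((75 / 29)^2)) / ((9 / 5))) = -885.15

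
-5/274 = -0.02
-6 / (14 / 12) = -36 / 7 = -5.14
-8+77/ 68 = -467/ 68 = -6.87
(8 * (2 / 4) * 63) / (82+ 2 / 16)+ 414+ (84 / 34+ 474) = 1108882 / 1241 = 893.54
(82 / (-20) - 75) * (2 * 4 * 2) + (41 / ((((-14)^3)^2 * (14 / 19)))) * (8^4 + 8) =-1265.57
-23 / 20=-1.15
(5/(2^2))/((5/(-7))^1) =-7/4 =-1.75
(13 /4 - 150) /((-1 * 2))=587 /8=73.38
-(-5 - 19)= 24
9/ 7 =1.29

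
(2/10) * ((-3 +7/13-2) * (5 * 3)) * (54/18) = -522/13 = -40.15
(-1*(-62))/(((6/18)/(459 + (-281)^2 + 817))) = 14924082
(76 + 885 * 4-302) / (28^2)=4.23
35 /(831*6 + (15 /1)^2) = 35 /5211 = 0.01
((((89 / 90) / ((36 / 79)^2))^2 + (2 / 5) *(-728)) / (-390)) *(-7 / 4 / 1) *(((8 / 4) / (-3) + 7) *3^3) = -485878294569227 / 2358180864000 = -206.04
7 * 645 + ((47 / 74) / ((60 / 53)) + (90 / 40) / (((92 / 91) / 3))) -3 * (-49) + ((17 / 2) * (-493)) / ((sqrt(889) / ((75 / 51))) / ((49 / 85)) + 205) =84773815 * sqrt(889) / 699514416 + 3458747286253573 / 744108460020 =4651.79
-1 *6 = -6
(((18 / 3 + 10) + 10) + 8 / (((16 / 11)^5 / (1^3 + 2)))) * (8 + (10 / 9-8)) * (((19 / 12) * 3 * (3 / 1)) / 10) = 73929475 / 1572864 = 47.00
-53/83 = -0.64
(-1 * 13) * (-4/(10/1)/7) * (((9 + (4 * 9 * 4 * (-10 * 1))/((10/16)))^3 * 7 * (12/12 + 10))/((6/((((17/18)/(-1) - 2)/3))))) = 226206434025/2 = 113103217012.50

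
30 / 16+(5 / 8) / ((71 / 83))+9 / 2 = 1009 / 142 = 7.11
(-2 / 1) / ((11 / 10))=-20 / 11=-1.82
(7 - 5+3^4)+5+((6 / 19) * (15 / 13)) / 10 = 21745 / 247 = 88.04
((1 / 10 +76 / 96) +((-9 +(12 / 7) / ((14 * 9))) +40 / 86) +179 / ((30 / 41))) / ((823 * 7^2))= 59924021 / 10196278680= 0.01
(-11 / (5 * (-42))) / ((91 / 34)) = 187 / 9555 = 0.02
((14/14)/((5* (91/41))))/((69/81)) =1107/10465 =0.11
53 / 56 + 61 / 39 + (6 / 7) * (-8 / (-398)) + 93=41517893 / 434616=95.53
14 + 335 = 349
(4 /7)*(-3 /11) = -12 /77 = -0.16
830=830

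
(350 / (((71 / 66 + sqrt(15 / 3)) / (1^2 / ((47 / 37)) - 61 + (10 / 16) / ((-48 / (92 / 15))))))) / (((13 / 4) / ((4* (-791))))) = -176461560201850 / 30682587 + 54678229921700* sqrt(5) / 10227529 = 6203230.41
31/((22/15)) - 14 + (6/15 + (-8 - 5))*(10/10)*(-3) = 4943/110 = 44.94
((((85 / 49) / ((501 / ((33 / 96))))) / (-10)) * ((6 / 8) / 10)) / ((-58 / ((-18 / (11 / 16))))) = -153 / 37969120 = -0.00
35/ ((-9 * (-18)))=0.22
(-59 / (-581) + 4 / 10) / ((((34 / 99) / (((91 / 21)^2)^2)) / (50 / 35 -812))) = -1298628656039 / 3111255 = -417397.05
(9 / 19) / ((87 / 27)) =81 / 551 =0.15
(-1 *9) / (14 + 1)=-0.60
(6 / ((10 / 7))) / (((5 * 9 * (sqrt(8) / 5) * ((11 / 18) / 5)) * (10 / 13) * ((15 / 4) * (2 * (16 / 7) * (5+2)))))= 0.01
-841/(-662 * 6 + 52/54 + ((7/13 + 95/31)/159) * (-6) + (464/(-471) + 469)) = 76144813641/317178743705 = 0.24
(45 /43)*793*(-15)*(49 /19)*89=-2334334275 /817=-2857202.29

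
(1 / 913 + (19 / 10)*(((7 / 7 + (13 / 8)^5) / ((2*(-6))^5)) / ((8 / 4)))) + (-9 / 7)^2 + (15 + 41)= 140204525464282099 / 2431821891502080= 57.65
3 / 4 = 0.75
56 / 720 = 7 / 90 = 0.08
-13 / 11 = -1.18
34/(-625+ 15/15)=-17/312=-0.05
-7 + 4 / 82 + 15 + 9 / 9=9.05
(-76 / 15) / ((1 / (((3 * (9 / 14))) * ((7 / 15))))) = -114 / 25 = -4.56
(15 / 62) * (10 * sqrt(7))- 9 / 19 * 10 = 1.66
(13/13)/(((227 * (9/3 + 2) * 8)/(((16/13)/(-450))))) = -1/3319875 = -0.00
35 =35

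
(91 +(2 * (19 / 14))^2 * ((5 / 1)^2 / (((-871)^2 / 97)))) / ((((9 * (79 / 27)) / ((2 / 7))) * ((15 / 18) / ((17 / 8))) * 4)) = 129424828383 / 205568951770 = 0.63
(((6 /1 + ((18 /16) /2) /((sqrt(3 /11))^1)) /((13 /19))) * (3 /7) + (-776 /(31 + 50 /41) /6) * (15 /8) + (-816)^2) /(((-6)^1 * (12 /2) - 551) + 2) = -160085525261 /140646870 - 19 * sqrt(33) /94640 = -1138.21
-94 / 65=-1.45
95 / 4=23.75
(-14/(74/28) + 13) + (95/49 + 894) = 1638302/1813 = 903.64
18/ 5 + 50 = 53.60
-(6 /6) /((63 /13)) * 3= -13 /21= -0.62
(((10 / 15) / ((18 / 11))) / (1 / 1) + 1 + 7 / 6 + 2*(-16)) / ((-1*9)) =1589 / 486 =3.27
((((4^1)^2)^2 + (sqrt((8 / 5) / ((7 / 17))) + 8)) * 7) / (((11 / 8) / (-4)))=-5416.14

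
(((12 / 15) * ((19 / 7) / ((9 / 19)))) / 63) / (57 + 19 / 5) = 19 / 15876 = 0.00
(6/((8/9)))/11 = 27/44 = 0.61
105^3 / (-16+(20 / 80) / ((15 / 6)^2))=-1378125 / 19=-72532.89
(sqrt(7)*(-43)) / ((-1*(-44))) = -43*sqrt(7) / 44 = -2.59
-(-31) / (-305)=-31 / 305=-0.10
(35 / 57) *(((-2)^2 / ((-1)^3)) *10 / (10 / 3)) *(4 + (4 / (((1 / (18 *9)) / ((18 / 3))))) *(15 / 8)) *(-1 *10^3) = 1021160000 / 19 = 53745263.16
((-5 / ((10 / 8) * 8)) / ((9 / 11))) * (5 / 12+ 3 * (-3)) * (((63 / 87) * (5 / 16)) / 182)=5665 / 868608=0.01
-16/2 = -8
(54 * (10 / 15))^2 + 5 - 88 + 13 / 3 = 3652 / 3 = 1217.33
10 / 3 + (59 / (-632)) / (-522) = 1099739 / 329904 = 3.33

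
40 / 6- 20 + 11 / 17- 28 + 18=-22.69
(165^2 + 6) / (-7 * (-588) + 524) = 939 / 160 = 5.87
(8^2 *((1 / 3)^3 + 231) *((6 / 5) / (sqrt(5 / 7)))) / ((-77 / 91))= -10380032 *sqrt(35) / 2475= -24811.76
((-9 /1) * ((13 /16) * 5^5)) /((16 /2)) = -365625 /128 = -2856.45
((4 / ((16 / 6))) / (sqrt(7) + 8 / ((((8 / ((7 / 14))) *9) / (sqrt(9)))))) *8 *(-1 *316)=22752 / 251 - 136512 *sqrt(7) / 251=-1348.31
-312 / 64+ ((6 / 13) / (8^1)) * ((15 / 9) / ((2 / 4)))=-487 / 104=-4.68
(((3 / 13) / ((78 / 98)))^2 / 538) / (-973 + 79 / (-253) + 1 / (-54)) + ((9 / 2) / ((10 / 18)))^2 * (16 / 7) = 536241533269068999 / 3575760875725675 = 149.97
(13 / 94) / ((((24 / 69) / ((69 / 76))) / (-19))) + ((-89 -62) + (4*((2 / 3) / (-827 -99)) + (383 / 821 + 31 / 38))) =-10204956838117 / 65174369088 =-156.58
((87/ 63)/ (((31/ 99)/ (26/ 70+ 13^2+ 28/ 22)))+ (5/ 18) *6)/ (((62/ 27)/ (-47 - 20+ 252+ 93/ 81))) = 6169469927/ 100905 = 61141.37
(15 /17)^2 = 225 /289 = 0.78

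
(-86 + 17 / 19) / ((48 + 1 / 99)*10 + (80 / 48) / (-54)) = -2881494 / 16254215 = -0.18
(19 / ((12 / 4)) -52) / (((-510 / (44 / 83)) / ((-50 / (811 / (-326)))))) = 0.95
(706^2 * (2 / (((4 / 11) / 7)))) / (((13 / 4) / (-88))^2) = 2377691244544 / 169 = 14069178961.80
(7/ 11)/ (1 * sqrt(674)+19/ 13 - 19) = 1482/ 48653+169 * sqrt(674)/ 97306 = 0.08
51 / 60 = 17 / 20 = 0.85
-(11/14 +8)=-123/14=-8.79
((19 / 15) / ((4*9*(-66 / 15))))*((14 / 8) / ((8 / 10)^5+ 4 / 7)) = -2909375 / 186924672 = -0.02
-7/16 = -0.44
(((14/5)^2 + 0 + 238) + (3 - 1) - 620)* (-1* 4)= 1488.64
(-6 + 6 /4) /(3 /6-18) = 9 /35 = 0.26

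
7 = 7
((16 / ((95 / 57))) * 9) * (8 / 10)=1728 / 25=69.12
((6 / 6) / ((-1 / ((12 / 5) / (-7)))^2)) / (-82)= -72 / 50225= -0.00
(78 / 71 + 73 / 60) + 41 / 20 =4649 / 1065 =4.37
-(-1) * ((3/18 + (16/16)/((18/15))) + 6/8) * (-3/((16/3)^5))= -5103/4194304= -0.00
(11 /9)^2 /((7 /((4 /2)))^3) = 968 /27783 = 0.03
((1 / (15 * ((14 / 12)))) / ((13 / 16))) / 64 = 1 / 910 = 0.00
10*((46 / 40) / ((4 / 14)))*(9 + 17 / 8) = 447.78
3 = 3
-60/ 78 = -10/ 13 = -0.77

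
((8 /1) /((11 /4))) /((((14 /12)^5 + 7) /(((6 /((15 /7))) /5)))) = 497664 /2798675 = 0.18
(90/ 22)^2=2025/ 121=16.74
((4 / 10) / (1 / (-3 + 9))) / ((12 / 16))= 16 / 5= 3.20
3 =3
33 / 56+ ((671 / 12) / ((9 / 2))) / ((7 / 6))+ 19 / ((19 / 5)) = 16.24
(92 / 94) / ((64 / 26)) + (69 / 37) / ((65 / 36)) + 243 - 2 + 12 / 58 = 12725902027 / 52448240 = 242.64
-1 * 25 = -25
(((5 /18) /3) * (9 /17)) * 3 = 5 /34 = 0.15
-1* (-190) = 190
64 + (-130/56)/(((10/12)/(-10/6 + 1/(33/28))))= 66.28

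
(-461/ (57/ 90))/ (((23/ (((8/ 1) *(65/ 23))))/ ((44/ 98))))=-158215200/ 492499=-321.25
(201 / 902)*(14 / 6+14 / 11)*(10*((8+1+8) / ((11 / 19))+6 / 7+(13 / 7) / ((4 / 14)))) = 32205225 / 109142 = 295.08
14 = 14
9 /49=0.18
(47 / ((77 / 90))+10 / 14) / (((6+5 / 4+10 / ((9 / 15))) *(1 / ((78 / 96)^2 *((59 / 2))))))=45.31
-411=-411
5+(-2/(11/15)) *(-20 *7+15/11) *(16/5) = 147005/121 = 1214.92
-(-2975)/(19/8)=23800/19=1252.63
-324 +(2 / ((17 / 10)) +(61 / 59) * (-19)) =-343495 / 1003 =-342.47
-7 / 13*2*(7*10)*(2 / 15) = -10.05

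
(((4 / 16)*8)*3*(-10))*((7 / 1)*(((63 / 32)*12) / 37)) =-268.18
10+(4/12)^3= 271/27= 10.04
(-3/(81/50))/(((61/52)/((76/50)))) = -3952/1647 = -2.40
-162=-162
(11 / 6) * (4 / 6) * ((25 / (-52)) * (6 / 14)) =-275 / 1092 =-0.25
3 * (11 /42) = 11 /14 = 0.79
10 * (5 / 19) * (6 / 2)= 7.89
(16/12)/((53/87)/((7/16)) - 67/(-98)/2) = 22736/29573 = 0.77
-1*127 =-127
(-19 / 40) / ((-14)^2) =-19 / 7840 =-0.00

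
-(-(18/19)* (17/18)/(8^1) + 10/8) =-173/152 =-1.14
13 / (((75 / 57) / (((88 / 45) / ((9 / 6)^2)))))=86944 / 10125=8.59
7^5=16807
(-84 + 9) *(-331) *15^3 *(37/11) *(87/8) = 269701903125/88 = 3064794353.69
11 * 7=77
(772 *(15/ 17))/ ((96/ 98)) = 47285/ 68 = 695.37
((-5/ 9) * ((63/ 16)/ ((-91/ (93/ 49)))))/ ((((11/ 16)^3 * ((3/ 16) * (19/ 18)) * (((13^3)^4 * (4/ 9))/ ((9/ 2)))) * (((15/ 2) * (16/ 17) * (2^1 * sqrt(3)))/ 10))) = 27319680 * sqrt(3)/ 375311019959962819733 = 0.00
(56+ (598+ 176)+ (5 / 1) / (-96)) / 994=79675 / 95424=0.83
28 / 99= 0.28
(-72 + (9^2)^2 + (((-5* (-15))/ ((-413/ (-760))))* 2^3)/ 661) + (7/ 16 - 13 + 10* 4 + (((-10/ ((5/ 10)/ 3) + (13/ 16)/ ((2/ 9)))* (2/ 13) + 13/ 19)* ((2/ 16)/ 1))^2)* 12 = 6831.87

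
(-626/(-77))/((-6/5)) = -1565/231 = -6.77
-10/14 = -5/7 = -0.71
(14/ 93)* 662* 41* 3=379988/ 31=12257.68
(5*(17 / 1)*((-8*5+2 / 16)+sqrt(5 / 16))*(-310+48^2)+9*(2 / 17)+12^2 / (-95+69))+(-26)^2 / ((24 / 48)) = -5973246547 / 884+84745*sqrt(5) / 2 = -6662318.44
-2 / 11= -0.18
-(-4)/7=4/7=0.57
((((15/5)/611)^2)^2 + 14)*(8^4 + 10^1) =8011462823085430/139368569041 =57484.00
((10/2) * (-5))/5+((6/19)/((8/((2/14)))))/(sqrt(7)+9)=-196813/39368- 3 * sqrt(7)/39368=-5.00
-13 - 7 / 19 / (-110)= -27163 / 2090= -13.00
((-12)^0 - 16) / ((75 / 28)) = -28 / 5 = -5.60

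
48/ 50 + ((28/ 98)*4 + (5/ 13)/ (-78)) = 372277/ 177450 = 2.10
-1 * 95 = -95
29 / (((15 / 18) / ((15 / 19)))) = 522 / 19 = 27.47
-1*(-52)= 52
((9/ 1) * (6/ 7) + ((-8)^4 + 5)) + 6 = 28803/ 7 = 4114.71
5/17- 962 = -16349/17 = -961.71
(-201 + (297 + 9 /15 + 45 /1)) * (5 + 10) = 2124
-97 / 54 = -1.80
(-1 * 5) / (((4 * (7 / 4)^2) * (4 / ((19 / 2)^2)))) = -9.21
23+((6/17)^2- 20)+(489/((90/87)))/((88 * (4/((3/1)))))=7276869/1017280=7.15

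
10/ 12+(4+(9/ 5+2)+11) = 589/ 30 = 19.63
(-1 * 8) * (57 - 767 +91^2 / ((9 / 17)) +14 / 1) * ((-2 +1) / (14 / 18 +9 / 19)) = 10222988 / 107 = 95541.94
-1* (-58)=58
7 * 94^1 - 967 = -309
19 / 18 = 1.06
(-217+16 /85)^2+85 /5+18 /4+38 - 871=667529907 /14450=46195.84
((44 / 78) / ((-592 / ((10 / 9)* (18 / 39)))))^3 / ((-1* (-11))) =-15125 / 1425879421807464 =-0.00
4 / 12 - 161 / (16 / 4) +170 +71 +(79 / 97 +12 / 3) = 239665 / 1164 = 205.90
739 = 739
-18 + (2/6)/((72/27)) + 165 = 1177/8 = 147.12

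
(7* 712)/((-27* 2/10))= -24920/27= -922.96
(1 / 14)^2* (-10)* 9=-45 / 98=-0.46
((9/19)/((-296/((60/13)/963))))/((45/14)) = -0.00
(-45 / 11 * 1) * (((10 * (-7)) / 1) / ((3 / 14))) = 14700 / 11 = 1336.36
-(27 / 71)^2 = -729 / 5041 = -0.14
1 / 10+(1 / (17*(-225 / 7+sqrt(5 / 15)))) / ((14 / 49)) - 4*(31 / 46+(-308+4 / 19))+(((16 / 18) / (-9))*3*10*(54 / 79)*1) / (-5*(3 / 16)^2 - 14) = 209113643178019671 / 170191147765060 - 343*sqrt(3) / 5162084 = 1228.70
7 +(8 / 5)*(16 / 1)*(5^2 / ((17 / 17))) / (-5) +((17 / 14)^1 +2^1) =-1649 / 14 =-117.79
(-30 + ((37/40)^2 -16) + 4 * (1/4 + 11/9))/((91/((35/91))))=-43483/262080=-0.17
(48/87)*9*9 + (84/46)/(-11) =326670/7337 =44.52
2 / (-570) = -1 / 285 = -0.00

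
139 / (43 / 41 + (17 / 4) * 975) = 22796 / 679747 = 0.03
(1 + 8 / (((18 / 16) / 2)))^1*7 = 959 / 9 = 106.56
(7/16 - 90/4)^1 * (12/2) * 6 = -3177/4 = -794.25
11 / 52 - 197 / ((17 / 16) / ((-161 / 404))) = 6616023 / 89284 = 74.10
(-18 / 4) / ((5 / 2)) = -9 / 5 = -1.80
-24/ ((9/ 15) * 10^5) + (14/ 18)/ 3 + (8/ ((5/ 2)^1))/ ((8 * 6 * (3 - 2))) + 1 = 89473/ 67500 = 1.33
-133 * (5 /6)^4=-83125 /1296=-64.14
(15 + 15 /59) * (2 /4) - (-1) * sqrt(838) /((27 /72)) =450 /59 + 8 * sqrt(838) /3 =84.82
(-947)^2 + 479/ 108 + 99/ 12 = 48428371/ 54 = 896821.69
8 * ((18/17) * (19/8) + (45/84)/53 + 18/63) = 141808/6307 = 22.48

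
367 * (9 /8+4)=15047 /8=1880.88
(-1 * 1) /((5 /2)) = -2 /5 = -0.40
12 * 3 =36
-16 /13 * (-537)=8592 /13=660.92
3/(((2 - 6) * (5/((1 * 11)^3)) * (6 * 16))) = -1331/640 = -2.08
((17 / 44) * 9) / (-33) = -51 / 484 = -0.11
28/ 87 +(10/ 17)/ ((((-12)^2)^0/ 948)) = 825236/ 1479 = 557.97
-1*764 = -764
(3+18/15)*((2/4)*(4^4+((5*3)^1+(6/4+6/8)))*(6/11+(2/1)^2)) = 114765/44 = 2608.30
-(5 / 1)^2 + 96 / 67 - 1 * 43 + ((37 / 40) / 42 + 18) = -5464241 / 112560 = -48.55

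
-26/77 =-0.34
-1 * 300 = -300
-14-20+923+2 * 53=995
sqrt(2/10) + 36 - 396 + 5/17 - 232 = -10059/17 + sqrt(5)/5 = -591.26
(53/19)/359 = 53/6821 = 0.01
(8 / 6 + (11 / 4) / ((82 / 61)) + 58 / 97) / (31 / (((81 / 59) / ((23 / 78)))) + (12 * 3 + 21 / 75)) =9992891025 / 107889662708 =0.09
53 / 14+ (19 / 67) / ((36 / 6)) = 5393 / 1407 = 3.83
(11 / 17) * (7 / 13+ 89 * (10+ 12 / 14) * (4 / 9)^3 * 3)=62035105 / 375921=165.02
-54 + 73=19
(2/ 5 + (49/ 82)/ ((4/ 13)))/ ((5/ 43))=165163/ 8200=20.14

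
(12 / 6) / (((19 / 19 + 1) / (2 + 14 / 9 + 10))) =122 / 9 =13.56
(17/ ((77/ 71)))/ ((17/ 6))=426/ 77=5.53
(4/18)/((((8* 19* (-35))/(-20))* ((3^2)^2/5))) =5/96957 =0.00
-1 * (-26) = 26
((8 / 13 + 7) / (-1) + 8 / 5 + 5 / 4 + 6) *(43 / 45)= 4601 / 3900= 1.18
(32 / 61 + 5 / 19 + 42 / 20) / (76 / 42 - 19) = -702849 / 4183990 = -0.17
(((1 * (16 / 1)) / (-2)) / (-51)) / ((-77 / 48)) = -128 / 1309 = -0.10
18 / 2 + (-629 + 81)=-539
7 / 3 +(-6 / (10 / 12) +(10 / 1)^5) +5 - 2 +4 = 1500032 / 15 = 100002.13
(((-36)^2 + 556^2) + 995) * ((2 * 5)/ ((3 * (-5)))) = -207618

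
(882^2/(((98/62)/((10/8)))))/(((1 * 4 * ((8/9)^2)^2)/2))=4036294395/8192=492711.72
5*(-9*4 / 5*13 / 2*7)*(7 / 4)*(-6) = 17199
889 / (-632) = -889 / 632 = -1.41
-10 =-10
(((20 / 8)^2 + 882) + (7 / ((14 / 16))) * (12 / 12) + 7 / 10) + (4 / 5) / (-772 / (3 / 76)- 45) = 896.95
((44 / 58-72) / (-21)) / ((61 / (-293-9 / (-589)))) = -356525488 / 21880761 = -16.29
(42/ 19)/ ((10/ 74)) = 1554/ 95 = 16.36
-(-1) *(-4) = -4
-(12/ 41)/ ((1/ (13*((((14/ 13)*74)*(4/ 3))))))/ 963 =-0.42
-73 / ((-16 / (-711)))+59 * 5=-47183 / 16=-2948.94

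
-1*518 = -518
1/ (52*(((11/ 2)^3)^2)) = 16/ 23030293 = 0.00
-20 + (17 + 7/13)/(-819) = -71056/3549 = -20.02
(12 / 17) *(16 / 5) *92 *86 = 1519104 / 85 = 17871.81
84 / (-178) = -42 / 89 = -0.47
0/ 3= 0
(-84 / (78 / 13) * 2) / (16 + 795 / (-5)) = 28 / 143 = 0.20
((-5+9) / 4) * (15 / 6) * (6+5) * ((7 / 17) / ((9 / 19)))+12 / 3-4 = 7315 / 306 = 23.91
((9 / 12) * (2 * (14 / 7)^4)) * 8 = 192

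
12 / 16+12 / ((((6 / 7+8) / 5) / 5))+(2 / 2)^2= 4417 / 124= 35.62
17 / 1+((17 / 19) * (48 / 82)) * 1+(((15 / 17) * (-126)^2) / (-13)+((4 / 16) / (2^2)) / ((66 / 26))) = -96354693725 / 90899952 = -1060.01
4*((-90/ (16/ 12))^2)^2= 332150625/ 4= 83037656.25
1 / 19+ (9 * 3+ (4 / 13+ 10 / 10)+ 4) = 7993 / 247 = 32.36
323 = 323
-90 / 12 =-15 / 2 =-7.50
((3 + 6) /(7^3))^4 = 6561 /13841287201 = 0.00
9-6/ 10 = 42/ 5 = 8.40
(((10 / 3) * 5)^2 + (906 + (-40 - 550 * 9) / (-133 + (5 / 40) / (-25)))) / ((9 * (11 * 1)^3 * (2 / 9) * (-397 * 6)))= -0.00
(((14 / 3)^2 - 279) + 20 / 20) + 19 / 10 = -22889 / 90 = -254.32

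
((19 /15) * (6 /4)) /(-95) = -1 /50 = -0.02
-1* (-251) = 251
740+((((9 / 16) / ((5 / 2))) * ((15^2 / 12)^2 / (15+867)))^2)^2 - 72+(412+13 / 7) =26786386079064630769 / 24759631762948096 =1081.86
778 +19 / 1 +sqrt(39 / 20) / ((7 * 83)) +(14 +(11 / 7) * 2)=sqrt(195) / 5810 +5699 / 7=814.15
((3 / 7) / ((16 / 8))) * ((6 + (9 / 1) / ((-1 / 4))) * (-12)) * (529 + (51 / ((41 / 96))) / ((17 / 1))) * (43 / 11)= 510305940 / 3157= 161642.68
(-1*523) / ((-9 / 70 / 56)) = 2050160 / 9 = 227795.56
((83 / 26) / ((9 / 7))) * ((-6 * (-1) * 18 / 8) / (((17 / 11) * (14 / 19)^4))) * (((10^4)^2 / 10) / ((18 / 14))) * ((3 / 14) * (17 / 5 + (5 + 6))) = 133855957125000 / 75803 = 1765839836.48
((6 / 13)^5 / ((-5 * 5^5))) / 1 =-7776 / 5801453125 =-0.00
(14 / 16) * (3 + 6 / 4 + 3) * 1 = 105 / 16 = 6.56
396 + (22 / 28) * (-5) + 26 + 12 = 6021 / 14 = 430.07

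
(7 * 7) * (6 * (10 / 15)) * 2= 392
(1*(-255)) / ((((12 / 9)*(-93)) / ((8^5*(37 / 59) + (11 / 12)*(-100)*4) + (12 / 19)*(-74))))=41408.75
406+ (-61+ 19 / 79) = 27274 / 79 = 345.24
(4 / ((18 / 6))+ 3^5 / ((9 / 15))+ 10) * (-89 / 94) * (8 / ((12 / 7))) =-778127 / 423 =-1839.54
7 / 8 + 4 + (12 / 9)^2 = 6.65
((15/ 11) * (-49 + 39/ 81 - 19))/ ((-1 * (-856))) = -0.11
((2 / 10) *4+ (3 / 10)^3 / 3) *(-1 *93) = -75.24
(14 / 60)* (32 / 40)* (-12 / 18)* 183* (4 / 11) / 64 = -427 / 3300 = -0.13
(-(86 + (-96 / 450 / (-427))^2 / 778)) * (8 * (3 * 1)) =-274483546471024 / 132986214375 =-2064.00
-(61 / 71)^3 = -226981 / 357911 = -0.63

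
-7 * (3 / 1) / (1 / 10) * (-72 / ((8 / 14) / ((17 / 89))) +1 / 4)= 890295 / 178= 5001.66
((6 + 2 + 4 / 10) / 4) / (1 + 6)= 3 / 10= 0.30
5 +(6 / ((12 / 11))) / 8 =91 / 16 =5.69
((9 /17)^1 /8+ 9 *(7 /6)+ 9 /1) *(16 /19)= 5322 /323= 16.48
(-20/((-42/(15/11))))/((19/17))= 850/1463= 0.58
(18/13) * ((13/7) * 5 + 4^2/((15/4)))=8538/455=18.76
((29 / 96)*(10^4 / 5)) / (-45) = -13.43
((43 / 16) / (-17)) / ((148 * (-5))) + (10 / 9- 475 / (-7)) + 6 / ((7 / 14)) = 1026731989 / 12680640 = 80.97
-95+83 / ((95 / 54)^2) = -615347 / 9025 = -68.18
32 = 32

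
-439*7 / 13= -3073 / 13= -236.38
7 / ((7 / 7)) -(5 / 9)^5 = 410218 / 59049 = 6.95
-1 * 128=-128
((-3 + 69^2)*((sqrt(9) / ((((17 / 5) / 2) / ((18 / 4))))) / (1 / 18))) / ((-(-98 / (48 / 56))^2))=-104057460 / 2000033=-52.03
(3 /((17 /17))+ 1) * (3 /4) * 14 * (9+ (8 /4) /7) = 390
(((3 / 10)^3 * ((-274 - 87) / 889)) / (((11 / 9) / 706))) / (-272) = 30966219 / 1329944000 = 0.02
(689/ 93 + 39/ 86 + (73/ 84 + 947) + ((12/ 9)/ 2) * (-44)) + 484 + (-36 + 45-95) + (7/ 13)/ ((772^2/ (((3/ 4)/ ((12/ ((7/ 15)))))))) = 1324.40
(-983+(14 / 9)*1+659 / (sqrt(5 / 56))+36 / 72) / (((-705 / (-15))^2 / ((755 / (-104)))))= -4.02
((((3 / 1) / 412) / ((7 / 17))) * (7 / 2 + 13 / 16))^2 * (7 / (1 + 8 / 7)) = 0.02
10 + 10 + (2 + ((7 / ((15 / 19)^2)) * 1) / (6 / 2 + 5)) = 42127 / 1800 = 23.40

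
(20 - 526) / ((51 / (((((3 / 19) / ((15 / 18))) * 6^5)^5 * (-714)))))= 380559298294307051088969203712 / 7737809375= 49181787745230807148.05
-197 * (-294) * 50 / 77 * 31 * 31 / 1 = 397565700 / 11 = 36142336.36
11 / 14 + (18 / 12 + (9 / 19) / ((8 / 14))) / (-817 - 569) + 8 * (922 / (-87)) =-28510121 / 339416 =-84.00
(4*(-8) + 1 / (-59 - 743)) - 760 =-635185 / 802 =-792.00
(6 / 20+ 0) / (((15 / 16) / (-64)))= -20.48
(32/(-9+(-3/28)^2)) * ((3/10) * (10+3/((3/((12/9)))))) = -426496/35235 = -12.10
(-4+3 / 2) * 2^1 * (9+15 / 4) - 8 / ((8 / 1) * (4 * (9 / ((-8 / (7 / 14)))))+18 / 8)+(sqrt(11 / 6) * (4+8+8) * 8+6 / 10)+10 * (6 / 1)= -3329 / 1260+80 * sqrt(66) / 3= 214.00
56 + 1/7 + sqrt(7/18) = sqrt(14)/6 + 393/7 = 56.77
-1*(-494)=494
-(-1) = 1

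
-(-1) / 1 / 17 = 1 / 17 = 0.06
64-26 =38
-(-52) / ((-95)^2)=52 / 9025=0.01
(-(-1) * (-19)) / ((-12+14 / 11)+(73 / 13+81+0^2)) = -2717 / 10852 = -0.25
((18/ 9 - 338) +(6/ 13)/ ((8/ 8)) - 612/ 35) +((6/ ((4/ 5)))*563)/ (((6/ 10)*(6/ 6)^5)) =6082873/ 910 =6684.48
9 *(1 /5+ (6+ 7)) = 594 /5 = 118.80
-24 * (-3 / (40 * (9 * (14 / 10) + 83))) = 9 / 478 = 0.02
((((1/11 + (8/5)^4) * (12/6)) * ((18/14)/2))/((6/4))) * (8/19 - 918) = -4778415324/914375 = -5225.88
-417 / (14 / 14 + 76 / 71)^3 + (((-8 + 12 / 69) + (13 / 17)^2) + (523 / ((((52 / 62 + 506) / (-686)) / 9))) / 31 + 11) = -13753089763649291 / 55291440293712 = -248.74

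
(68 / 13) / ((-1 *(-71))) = 68 / 923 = 0.07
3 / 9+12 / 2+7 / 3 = 26 / 3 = 8.67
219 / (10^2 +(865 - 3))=0.23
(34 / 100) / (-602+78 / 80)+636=76450312 / 120205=636.00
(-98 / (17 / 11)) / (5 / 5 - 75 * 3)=77 / 272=0.28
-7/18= -0.39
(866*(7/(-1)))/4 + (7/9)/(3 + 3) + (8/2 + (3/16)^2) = -1511.34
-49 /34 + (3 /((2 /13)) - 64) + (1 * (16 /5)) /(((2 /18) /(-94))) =-234017 /85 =-2753.14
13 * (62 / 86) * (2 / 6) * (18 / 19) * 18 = 43524 / 817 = 53.27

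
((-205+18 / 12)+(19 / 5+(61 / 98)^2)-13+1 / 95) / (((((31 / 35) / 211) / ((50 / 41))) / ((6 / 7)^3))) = -110350962351900 / 2841105701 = -38840.85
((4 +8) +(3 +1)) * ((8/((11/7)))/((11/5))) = 4480/121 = 37.02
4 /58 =2 /29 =0.07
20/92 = 5/23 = 0.22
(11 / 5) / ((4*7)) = 11 / 140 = 0.08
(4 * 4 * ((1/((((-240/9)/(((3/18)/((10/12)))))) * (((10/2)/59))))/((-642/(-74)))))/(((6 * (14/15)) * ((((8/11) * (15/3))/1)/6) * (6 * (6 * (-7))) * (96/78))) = 312169/2013312000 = 0.00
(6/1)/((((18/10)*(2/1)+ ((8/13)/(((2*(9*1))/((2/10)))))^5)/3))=616626010040625/123325202008637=5.00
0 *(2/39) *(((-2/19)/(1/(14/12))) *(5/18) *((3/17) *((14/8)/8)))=0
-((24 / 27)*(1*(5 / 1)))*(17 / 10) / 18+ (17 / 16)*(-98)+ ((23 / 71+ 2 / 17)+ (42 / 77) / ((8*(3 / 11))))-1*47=-117987689 / 782136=-150.85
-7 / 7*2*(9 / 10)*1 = -9 / 5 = -1.80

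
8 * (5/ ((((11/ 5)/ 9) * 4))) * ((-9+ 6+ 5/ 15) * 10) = -12000/ 11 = -1090.91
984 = 984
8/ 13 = 0.62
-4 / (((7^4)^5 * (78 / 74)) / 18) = -888 / 1037299461868956013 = -0.00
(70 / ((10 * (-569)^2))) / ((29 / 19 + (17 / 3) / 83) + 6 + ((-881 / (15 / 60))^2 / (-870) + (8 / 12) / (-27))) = -0.00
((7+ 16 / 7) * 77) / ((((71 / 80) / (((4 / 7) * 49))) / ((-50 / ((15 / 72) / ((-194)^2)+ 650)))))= -2066668032000 / 1191018113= -1735.21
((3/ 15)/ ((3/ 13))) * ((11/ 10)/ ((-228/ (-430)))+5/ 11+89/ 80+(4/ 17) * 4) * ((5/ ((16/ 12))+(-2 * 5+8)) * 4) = 355612621/ 12790800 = 27.80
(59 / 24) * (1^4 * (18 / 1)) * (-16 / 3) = -236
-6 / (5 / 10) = -12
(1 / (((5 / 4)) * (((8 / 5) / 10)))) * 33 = 165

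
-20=-20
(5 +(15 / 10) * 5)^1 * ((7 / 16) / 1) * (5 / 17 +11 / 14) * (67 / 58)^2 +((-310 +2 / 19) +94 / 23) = -476515478891 / 1599433984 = -297.93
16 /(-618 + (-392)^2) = 8 /76523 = 0.00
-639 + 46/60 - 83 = -21637/30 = -721.23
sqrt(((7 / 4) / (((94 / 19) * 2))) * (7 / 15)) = 7 * sqrt(13395) / 2820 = 0.29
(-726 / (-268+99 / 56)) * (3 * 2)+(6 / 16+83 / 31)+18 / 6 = 82874537 / 3697432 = 22.41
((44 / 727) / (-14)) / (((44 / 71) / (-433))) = 30743 / 10178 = 3.02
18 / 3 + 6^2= 42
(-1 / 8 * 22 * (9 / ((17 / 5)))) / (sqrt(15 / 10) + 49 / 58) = 140679 / 17986 - 83259 * sqrt(6) / 17986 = -3.52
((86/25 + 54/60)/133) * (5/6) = 31/1140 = 0.03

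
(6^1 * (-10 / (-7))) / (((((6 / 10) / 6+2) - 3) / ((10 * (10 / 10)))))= -2000 / 21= -95.24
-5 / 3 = -1.67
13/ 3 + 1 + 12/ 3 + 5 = 43/ 3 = 14.33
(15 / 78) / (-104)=-5 / 2704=-0.00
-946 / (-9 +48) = -946 / 39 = -24.26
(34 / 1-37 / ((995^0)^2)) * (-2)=6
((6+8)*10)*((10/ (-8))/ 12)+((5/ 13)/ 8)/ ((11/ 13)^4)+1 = -13.49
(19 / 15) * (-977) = -18563 / 15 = -1237.53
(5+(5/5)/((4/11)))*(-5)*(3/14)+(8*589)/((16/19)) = 312883/56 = 5587.20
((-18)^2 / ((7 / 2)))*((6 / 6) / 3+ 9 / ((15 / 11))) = 22464 / 35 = 641.83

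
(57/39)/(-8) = -0.18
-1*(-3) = 3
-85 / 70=-17 / 14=-1.21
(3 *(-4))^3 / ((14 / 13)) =-11232 / 7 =-1604.57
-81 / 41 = -1.98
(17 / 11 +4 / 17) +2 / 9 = 3371 / 1683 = 2.00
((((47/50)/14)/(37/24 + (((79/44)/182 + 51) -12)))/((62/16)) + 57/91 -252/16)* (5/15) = -692704626573/137412320500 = -5.04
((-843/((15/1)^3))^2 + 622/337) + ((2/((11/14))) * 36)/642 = 1029530895439/502008890625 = 2.05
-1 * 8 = -8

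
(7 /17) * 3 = 21 /17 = 1.24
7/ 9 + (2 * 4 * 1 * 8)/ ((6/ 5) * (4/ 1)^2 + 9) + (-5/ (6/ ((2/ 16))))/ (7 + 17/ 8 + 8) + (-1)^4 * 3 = 700187/ 115902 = 6.04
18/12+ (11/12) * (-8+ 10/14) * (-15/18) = 1187/168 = 7.07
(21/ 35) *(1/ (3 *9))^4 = 1/ 885735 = 0.00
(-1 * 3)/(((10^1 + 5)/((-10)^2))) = -20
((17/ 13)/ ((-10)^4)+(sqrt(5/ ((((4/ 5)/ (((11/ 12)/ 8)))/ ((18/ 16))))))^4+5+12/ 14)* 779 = 5068.46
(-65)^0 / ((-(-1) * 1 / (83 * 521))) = 43243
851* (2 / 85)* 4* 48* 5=19222.59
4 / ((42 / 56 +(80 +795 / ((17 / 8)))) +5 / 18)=2448 / 278549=0.01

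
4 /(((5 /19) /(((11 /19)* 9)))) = 79.20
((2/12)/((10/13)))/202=13/12120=0.00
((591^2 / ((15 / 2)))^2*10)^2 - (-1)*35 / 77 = 129356270940067055273789 / 275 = 470386439782062019177.41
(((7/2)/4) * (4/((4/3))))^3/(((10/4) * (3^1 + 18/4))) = 3087/3200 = 0.96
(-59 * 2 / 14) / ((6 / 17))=-1003 / 42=-23.88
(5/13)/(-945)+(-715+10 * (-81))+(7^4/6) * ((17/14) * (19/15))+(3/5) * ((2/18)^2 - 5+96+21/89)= -3738245471/4373460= -854.76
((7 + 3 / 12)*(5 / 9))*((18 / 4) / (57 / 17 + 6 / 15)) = 425 / 88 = 4.83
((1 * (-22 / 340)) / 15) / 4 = -11 / 10200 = -0.00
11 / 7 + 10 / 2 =46 / 7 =6.57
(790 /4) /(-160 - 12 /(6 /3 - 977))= -128375 /103992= -1.23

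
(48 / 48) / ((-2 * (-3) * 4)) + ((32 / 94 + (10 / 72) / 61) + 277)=57258791 / 206424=277.38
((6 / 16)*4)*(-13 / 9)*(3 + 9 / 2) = -16.25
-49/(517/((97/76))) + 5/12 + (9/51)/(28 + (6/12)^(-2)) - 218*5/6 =-969164739/5343712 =-181.37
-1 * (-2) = 2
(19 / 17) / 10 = 19 / 170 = 0.11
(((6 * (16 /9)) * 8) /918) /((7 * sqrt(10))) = 64 * sqrt(10) /48195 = 0.00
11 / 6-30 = -169 / 6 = -28.17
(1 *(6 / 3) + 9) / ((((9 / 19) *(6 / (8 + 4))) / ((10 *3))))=4180 / 3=1393.33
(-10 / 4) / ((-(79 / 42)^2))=4410 / 6241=0.71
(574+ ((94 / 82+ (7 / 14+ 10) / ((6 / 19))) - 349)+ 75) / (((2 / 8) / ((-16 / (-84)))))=219364 / 861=254.78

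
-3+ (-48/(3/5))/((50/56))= -463/5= -92.60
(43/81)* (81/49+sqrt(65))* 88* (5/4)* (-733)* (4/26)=-6934180* sqrt(65)/1053 - 6934180/637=-63976.99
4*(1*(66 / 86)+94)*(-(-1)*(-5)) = -81500 / 43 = -1895.35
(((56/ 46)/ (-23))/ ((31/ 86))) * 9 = -21672/ 16399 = -1.32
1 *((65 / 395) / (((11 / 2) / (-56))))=-1.68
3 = 3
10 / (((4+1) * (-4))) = -1 / 2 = -0.50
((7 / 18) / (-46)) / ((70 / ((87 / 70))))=-29 / 193200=-0.00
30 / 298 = 15 / 149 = 0.10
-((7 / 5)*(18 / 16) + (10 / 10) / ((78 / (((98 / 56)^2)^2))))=-169253 / 99840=-1.70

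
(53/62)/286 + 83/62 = 23791/17732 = 1.34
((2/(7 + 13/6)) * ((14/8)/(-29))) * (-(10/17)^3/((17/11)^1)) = 4200/2422109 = 0.00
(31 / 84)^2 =961 / 7056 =0.14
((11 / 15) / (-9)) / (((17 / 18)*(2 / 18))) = -66 / 85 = -0.78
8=8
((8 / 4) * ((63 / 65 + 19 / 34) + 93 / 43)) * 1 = 350741 / 47515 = 7.38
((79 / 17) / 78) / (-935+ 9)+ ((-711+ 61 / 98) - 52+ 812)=2985576623 / 60165924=49.62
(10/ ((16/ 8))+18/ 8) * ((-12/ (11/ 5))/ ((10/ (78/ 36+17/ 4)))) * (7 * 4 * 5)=-7105/ 2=-3552.50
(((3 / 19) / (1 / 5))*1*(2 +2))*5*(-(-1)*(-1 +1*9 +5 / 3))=2900 / 19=152.63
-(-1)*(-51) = -51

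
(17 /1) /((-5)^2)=17 /25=0.68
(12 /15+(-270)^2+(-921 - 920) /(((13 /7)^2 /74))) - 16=28210326 /845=33385.00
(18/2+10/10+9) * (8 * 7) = 1064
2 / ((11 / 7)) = 14 / 11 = 1.27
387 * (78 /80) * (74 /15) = 1861.47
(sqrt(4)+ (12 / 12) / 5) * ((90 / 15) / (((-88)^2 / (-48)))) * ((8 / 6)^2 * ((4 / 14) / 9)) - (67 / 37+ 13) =-1899412 / 128205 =-14.82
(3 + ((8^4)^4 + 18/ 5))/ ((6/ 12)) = 2814749767106626/ 5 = 562949953421325.20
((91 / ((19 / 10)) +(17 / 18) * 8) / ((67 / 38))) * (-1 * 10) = -189640 / 603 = -314.49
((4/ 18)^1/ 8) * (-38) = -19/ 18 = -1.06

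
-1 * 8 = -8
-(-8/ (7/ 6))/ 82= 24/ 287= 0.08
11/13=0.85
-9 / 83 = -0.11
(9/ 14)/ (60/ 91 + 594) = 39/ 36076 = 0.00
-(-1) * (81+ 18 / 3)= 87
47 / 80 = 0.59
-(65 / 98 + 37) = -3691 / 98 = -37.66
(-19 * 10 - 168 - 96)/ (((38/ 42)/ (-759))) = 7236306/ 19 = 380858.21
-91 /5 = -18.20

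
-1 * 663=-663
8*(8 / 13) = 64 / 13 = 4.92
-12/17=-0.71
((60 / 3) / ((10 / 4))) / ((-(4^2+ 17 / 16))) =-128 / 273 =-0.47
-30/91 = -0.33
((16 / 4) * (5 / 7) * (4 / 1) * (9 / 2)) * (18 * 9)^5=40167756299520 / 7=5738250899931.43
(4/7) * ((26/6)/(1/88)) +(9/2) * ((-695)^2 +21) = 45652423/21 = 2173924.90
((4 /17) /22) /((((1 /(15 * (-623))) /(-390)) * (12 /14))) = 8503950 /187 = 45475.67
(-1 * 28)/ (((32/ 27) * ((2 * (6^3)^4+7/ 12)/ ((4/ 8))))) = -567/ 208971104284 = -0.00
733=733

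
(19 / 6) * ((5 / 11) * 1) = 1.44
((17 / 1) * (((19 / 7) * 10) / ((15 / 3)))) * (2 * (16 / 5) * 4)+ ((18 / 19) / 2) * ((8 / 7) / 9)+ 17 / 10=628897 / 266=2364.27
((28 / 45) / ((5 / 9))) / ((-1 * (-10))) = 14 / 125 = 0.11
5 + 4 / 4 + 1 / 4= 25 / 4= 6.25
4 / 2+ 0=2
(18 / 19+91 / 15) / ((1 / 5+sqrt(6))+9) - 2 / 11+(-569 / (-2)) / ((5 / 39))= 13681159981 / 6163410 - 9995 * sqrt(6) / 112062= 2219.52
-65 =-65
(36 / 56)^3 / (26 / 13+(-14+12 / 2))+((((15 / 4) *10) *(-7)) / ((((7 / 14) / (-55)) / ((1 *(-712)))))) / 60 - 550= -1883481843 / 5488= -343200.04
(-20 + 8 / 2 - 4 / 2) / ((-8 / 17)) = 153 / 4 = 38.25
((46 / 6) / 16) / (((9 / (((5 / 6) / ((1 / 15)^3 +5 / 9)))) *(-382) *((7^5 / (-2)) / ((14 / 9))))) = 14375 / 371656821312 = 0.00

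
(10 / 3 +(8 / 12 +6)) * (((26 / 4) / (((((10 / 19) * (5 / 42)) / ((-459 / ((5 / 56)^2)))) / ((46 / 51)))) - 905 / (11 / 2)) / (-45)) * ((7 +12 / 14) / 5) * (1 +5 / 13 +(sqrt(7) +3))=74079593828 * sqrt(7) / 39375 +1407512282732 / 170625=13226837.06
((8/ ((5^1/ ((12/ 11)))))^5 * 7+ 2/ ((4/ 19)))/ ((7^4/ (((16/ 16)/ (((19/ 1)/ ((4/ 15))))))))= 247429161578/ 344389948546875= 0.00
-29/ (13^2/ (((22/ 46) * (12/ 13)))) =-3828/ 50531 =-0.08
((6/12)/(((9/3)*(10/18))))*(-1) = -3/10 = -0.30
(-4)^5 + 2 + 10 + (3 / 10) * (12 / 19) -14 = -97452 / 95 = -1025.81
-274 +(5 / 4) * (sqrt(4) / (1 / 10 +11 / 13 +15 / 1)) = -567677 / 2073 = -273.84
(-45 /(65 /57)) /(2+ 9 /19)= -9747 /611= -15.95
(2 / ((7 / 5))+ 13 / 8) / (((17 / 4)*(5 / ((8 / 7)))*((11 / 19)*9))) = 1444 / 45815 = 0.03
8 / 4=2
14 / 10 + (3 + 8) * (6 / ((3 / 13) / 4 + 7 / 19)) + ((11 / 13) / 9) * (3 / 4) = 51345127 / 328380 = 156.36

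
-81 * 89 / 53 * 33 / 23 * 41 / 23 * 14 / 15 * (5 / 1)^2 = -227588130 / 28037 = -8117.42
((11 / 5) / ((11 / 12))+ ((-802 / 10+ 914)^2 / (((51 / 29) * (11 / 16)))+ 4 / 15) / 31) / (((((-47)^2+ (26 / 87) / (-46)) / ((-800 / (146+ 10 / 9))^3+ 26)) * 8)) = -74722579143514154431 / 527978382415017325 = -141.53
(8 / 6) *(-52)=-208 / 3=-69.33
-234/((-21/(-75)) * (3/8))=-15600/7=-2228.57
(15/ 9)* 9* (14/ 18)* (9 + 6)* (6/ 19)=1050/ 19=55.26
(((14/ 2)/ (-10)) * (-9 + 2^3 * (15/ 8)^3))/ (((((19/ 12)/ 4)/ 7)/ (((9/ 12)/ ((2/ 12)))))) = -3703077/ 1520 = -2436.23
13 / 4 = 3.25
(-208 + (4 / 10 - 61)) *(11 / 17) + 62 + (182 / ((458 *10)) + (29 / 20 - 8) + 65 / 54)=-14481397 / 123660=-117.11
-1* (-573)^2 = -328329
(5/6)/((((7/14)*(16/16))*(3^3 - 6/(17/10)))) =85/1197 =0.07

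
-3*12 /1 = -36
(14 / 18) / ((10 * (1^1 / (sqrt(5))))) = 7 * sqrt(5) / 90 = 0.17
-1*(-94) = 94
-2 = -2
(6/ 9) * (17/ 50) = 17/ 75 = 0.23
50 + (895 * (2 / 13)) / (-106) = 33555 / 689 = 48.70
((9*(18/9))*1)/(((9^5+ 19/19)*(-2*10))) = -9/590500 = -0.00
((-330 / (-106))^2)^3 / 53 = 20179187015625 / 1174711139837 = 17.18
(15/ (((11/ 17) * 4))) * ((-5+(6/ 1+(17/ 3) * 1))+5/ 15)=1785/ 44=40.57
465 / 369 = 155 / 123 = 1.26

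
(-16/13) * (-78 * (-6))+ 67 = -509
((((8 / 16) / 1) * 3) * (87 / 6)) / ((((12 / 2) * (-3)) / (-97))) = 2813 / 24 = 117.21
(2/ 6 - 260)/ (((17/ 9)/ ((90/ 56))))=-105165/ 476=-220.93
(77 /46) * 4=154 /23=6.70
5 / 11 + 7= 82 / 11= 7.45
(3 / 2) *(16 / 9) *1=8 / 3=2.67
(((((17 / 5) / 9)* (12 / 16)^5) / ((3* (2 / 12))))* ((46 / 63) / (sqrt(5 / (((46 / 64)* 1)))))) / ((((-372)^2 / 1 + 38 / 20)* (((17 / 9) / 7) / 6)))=1863* sqrt(230) / 3542679040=0.00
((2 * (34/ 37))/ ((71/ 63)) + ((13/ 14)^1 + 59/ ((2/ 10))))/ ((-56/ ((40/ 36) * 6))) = -18239395/ 514892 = -35.42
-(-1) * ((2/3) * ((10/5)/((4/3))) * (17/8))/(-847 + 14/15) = -0.00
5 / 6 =0.83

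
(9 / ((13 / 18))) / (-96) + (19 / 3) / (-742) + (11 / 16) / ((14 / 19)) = 367949 / 463008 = 0.79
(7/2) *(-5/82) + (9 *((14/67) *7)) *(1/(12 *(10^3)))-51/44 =-82879703/60434000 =-1.37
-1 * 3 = -3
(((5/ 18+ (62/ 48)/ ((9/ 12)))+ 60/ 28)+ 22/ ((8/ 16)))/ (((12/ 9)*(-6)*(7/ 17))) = -14.61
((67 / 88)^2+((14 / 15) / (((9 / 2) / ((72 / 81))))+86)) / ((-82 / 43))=-35103452093 / 771534720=-45.50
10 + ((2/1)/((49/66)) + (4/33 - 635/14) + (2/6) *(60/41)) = -4250201/132594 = -32.05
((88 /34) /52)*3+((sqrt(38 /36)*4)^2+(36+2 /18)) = 11746 /221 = 53.15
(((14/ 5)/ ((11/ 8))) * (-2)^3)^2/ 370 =401408/ 559625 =0.72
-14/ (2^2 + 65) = -14/ 69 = -0.20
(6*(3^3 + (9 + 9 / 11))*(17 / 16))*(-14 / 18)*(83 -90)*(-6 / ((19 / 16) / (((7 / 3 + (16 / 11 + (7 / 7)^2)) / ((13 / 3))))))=-213214680 / 29887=-7134.03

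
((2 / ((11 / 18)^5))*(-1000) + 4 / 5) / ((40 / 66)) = -14171276847 / 366025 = -38716.69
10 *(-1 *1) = -10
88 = 88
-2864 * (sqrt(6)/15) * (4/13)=-11456 * sqrt(6)/195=-143.90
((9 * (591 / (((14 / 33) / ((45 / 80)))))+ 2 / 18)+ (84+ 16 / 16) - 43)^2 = 204563880471889 / 4064256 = 50332429.96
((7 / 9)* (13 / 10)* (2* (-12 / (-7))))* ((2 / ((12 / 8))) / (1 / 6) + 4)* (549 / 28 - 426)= -591708 / 35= -16905.94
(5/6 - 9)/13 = -49/78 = -0.63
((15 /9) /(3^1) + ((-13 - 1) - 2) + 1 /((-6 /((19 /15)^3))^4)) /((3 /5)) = -2594789384299683839 /100890752343750000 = -25.72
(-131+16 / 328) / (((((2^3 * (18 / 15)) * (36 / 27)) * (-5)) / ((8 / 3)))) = 5369 / 984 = 5.46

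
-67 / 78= -0.86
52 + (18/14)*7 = 61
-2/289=-0.01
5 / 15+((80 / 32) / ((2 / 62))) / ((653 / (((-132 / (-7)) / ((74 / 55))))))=1013102 / 507381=2.00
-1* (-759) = 759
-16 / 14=-8 / 7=-1.14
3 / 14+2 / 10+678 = 47489 / 70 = 678.41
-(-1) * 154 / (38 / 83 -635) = -12782 / 52667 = -0.24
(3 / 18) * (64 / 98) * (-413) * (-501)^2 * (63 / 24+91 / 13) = -108599766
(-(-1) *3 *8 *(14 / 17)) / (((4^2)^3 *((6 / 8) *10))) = 7 / 10880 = 0.00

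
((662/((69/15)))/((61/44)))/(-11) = -13240/1403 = -9.44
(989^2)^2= 956720690641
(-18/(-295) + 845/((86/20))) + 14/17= 42567498/215645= 197.40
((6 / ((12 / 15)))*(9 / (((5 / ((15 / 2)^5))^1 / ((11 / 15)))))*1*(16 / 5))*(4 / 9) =334125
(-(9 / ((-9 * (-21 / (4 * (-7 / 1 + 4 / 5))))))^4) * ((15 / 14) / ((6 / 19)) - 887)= 162480590656 / 94539375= 1718.66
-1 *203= -203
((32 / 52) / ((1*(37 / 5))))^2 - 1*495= -114522095 / 231361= -494.99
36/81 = 4/9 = 0.44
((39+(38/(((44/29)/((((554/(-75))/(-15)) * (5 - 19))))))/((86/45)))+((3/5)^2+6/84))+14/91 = -109253349/2152150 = -50.76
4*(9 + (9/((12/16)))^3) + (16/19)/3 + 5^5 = 574177/57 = 10073.28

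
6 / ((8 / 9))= 27 / 4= 6.75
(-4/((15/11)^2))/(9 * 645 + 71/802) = -388168/1047528225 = -0.00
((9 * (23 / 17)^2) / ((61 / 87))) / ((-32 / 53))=-21952971 / 564128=-38.91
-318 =-318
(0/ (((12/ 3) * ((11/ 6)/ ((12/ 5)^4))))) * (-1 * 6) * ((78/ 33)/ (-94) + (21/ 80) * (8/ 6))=0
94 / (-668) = -0.14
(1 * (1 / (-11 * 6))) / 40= -1 / 2640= -0.00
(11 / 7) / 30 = 11 / 210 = 0.05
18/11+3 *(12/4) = 117/11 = 10.64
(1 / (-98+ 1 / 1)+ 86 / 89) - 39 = -328434 / 8633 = -38.04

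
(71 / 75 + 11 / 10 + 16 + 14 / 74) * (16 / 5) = 809672 / 13875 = 58.35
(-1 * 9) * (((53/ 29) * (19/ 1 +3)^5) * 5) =-12291412320/ 29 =-423841804.14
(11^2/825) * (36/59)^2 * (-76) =-361152/87025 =-4.15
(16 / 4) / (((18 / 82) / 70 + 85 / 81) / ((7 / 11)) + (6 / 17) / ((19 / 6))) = 2102458680 / 927926927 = 2.27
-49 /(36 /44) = -539 /9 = -59.89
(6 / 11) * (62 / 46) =186 / 253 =0.74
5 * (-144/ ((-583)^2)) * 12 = -8640/ 339889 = -0.03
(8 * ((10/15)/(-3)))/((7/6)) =-32/21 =-1.52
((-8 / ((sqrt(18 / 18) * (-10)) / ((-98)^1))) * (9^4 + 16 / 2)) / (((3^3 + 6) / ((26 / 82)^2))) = -435183112 / 277365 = -1568.99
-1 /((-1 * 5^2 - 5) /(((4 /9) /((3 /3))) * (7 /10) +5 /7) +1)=323 /9127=0.04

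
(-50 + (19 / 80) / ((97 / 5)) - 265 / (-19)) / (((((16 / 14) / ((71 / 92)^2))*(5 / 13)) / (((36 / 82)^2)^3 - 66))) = 76412224410842876472189 / 23711231382785162240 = 3222.62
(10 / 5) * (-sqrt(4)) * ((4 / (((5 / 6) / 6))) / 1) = -576 / 5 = -115.20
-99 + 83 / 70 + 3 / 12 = -13659 / 140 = -97.56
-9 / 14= -0.64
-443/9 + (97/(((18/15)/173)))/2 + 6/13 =3249475/468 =6943.32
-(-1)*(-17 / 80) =-17 / 80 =-0.21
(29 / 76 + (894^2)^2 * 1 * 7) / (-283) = -339829993726301 / 21508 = -15800167087.89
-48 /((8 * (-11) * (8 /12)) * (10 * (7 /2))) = 0.02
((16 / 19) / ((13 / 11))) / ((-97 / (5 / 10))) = -88 / 23959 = -0.00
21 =21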